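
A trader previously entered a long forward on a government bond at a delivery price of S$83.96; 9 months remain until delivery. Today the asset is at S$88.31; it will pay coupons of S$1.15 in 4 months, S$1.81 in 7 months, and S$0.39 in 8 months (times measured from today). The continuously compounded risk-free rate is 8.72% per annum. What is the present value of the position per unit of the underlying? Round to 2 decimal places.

PV(remaining coupons) I = 1.15·e^(−0.0872·4/12) + 1.81·e^(−0.0872·7/12) + 0.39·e^(−0.0872·8/12) = 3.2053
Current forward F = (S − I)·e^(rT) = (88.31 − 3.2053)·e^(0.0872·9/12) = 85.1047 × 1.067586 = 90.8566
Value (long) = (F − K)·e^(−rT) = (90.8566 − 83.96) × 0.936693 = 6.4600
Value = S$6.46

S$6.46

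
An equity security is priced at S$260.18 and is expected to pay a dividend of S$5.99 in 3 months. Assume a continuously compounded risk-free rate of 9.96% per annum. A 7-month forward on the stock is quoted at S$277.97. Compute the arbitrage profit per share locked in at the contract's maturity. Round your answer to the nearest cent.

PV(dividends) I = 5.99·e^(−0.0996·3/12) = 5.8427
Fair forward F* = (S − I)·e^(rT) = (260.18 − 5.8427)·e^0.058100 = 254.3373 × 1.059821 = 269.5520
Market S$277.97 > fair 269.5520: forward overpriced → cash-and-carry (borrow at r, buy the stock and collect the dividends, short the forward).
Profit at T = |F_mkt − F*| = |277.97 − 269.5520| = S$8.42 per share

S$8.42 per share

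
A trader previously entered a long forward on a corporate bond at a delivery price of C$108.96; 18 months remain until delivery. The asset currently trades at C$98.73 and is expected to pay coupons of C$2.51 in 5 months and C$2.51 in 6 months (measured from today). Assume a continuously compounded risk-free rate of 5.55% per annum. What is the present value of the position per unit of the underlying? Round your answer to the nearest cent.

-C$6.42

PV(remaining coupons) I = 2.51·e^(−0.0555·5/12) + 2.51·e^(−0.0555·6/12) = 4.8939
Current forward F = (S − I)·e^(rT) = (98.73 − 4.8939)·e^(0.0555·18/12) = 93.8361 × 1.086813 = 101.9823
Value (long) = (F − K)·e^(−rT) = (101.9823 − 108.96) × 0.920121 = -6.4203
Value = -C$6.42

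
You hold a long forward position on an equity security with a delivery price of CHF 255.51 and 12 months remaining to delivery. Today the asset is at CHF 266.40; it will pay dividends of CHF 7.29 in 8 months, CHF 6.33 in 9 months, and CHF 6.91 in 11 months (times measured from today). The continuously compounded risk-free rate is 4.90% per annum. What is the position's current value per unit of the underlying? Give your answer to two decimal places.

CHF 3.34

PV(remaining dividends) I = 7.29·e^(−0.0490·8/12) + 6.33·e^(−0.0490·9/12) + 6.91·e^(−0.0490·11/12) = 19.7638
Current forward F = (S − I)·e^(rT) = (266.40 − 19.7638)·e^(0.0490·12/12) = 246.6362 × 1.050220 = 259.0223
Value (long) = (F − K)·e^(−rT) = (259.0223 − 255.51) × 0.952181 = 3.3443
Value = CHF 3.34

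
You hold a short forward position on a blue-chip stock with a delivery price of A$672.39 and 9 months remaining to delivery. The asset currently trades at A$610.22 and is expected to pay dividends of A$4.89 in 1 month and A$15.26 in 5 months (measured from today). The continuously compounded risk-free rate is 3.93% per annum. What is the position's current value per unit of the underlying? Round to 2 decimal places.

A$62.53

PV(remaining dividends) I = 4.89·e^(−0.0393·1/12) + 15.26·e^(−0.0393·5/12) = 19.8862
Current forward F = (S − I)·e^(rT) = (610.22 − 19.8862)·e^(0.0393·9/12) = 590.3338 × 1.029914 = 607.9930
Value (long) = (F − K)·e^(−rT) = (607.9930 − 672.39) × 0.970955 = -62.5266
Short position value = −(long value) = A$62.53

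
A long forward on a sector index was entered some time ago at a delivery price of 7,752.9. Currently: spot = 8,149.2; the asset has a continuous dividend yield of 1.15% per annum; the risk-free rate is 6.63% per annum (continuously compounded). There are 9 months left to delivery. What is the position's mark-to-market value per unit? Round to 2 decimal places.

702.40

Current fair forward for the remaining 9 months: F = S·e^((r − q)·T), (r − q) = 0.0663 − 0.0115 = 0.0548
F = 8149.2 · e^(0.0548 × 9/12) = 8149.2 × 1.04195630 = 8491.1103
Value of long forward = (F − K)·e^(−rT) = (8491.1103 − 7752.9) · e^(−0.0663·9/12)
= 738.2103 × 0.95149105 = 702.40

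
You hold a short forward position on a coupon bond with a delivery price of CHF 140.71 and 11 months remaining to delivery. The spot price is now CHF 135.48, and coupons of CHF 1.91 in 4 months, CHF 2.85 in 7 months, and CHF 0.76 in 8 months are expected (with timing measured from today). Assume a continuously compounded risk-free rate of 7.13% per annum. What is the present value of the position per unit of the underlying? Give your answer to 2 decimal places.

PV(remaining coupons) I = 1.91·e^(−0.0713·4/12) + 2.85·e^(−0.0713·7/12) + 0.76·e^(−0.0713·8/12) = 5.3238
Current forward F = (S − I)·e^(rT) = (135.48 − 5.3238)·e^(0.0713·11/12) = 130.1562 × 1.067541 = 138.9471
Value (long) = (F − K)·e^(−rT) = (138.9471 − 140.71) × 0.936732 = -1.6514
Short position value = −(long value) = CHF 1.65

CHF 1.65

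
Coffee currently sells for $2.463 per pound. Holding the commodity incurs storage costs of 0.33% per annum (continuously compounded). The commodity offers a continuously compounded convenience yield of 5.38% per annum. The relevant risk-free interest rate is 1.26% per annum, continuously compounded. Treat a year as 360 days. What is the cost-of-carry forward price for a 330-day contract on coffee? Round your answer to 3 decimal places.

Net carry = r + u − y = 0.0126 + 0.0033 − 0.0538 = -0.0379
F = S·e^((r+u−y)T) = 2.463 · e^(-0.0379 × 330/360) = 2.463 · e^-0.034742
= 2.463 × 0.965855 = $2.379 per pound

$2.379 per pound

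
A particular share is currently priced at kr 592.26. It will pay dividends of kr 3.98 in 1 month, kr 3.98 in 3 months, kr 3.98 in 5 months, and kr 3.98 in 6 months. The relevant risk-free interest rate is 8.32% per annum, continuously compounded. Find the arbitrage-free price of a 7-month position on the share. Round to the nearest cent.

kr 605.43

PV(dividends) I = 3.98·e^(−0.0832·1/12) + 3.98·e^(−0.0832·3/12) + 3.98·e^(−0.0832·5/12) + 3.98·e^(−0.0832·6/12)
I = 3.9525 + 3.8981 + 3.8444 + 3.8178 = 15.5128
F = (S − I)·e^(rT) = (592.26 − 15.5128) · e^(0.0832·7/12)
= 576.7472 · e^0.048533 = 576.7472 × 1.049730 = kr 605.43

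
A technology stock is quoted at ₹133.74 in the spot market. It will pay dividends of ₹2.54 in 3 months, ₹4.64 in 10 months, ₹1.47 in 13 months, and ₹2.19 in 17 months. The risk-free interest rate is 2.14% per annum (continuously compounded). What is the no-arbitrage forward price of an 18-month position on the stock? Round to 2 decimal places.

PV(dividends) I = 2.54·e^(−0.0214·3/12) + 4.64·e^(−0.0214·10/12) + 1.47·e^(−0.0214·13/12) + 2.19·e^(−0.0214·17/12)
I = 2.5264 + 4.5580 + 1.4363 + 2.1246 = 10.6453
F = (S − I)·e^(rT) = (133.74 − 10.6453) · e^(0.0214·18/12)
= 123.0947 · e^0.032100 = 123.0947 × 1.032621 = ₹127.11

₹127.11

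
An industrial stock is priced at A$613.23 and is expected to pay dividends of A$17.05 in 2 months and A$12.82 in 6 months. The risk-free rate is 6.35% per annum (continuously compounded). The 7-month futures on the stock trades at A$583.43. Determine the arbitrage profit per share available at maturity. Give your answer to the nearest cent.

PV(dividends) I = 17.05·e^(−0.0635·2/12) + 12.82·e^(−0.0635·6/12) = 29.2899
Fair futures F* = (S − I)·e^(rT) = (613.23 − 29.2899)·e^0.037042 = 583.9401 × 1.037737 = 605.9762
Market A$583.43 < fair 605.9762: forward underpriced → reverse cash-and-carry (short the stock, invest proceeds at r, pay the dividends, go long the forward).
Profit at T = |F_mkt − F*| = |583.43 − 605.9762| = A$22.55 per share

A$22.55 per share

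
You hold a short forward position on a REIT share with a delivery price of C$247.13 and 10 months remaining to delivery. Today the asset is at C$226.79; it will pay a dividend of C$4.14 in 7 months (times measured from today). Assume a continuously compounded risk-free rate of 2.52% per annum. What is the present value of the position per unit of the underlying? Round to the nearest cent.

C$19.28

PV(remaining dividends) I = 4.14·e^(−0.0252·7/12) = 4.0796
Current forward F = (S − I)·e^(rT) = (226.79 − 4.0796)·e^(0.0252·10/12) = 222.7104 × 1.021222 = 227.4368
Value (long) = (F − K)·e^(−rT) = (227.4368 − 247.13) × 0.979219 = -19.2840
Short position value = −(long value) = C$19.28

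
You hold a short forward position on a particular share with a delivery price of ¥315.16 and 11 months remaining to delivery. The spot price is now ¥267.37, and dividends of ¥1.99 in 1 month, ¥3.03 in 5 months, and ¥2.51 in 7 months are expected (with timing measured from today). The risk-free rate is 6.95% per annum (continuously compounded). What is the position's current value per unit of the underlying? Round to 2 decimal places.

PV(remaining dividends) I = 1.99·e^(−0.0695·1/12) + 3.03·e^(−0.0695·5/12) + 2.51·e^(−0.0695·7/12) = 7.3323
Current forward F = (S − I)·e^(rT) = (267.37 − 7.3323)·e^(0.0695·11/12) = 260.0377 × 1.065782 = 277.1435
Value (long) = (F − K)·e^(−rT) = (277.1435 − 315.16) × 0.938279 = -35.6701
Short position value = −(long value) = ¥35.67

¥35.67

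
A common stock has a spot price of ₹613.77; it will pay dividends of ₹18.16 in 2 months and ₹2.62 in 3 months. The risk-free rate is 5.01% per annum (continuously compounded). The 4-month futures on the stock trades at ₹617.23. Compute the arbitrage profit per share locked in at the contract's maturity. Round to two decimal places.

PV(dividends) I = 18.16·e^(−0.0501·2/12) + 2.62·e^(−0.0501·3/12) = 20.5964
Fair futures F* = (S − I)·e^(rT) = (613.77 − 20.5964)·e^0.016700 = 593.1736 × 1.016840 = 603.1626
Market ₹617.23 > fair 603.1626: forward overpriced → cash-and-carry (borrow at r, buy the stock and collect the dividends, short the forward).
Profit at T = |F_mkt − F*| = |617.23 − 603.1626| = ₹14.07 per share

₹14.07 per share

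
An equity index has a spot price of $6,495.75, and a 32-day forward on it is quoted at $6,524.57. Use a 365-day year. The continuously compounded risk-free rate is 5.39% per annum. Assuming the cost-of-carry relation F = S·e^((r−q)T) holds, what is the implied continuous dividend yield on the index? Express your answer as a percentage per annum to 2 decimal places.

0.34%

From F = S·e^((r−q)T): (r − q) = ln(F/S)/T
ln(6524.57/6495.75) = ln(1.004437) = 0.004427
(r − q) = 0.004427 / (32/365) = 0.050495
q = r − ln(F/S)/T = 0.0539 − 0.050495 = 0.003405
q = 0.34%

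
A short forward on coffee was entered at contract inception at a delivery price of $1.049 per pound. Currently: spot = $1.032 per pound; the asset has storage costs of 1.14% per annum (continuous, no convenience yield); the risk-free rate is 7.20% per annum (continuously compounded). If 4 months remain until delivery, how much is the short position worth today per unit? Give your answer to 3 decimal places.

-$0.012 per pound

Current fair forward for the remaining 4 months: F = S·e^((r + u)·T), (r + u) = 0.0720 + 0.0114 = 0.0834
F = 1.032 · e^(0.0834 × 4/12) = 1.032 × 1.028190 = 1.0611
Value of long forward = (F − K)·e^(−rT) = (1.0611 − 1.049) · e^(−0.0720·4/12)
= 0.0121 × 0.976286 = 0.012
Short position value = −(long value) = -$0.012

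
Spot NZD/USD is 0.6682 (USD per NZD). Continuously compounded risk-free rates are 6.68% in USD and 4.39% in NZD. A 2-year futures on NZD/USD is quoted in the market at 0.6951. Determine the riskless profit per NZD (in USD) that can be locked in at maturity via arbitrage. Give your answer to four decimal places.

0.0044 per NZD (in USD)

Fair futures: F* = S·e^(carry·T), with carry = (r_USD − r_NZD) = 0.0668 − 0.0439 = 0.0229
F* = 0.6682 · e^(0.0229 × 2) = 0.6682 · e^0.045800 = 0.6682 × 1.046865 = 0.6995
Market 0.6951 < fair 0.6995: forward underpriced → reverse cash-and-carry (short spot, go long the forward).
At maturity, profit = |F_mkt − F*| = |0.6951 − 0.6995| = 0.0044 per NZD (in USD)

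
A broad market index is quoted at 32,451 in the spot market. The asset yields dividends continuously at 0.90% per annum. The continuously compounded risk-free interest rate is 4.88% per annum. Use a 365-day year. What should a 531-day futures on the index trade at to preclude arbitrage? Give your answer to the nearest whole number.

34,385

F = S·e^((r − q)T) = 32451 · e^((0.0488 − 0.0090) × 531/365)
= 32451 · e^0.057901 = 32451 × 1.059610
F = 34,385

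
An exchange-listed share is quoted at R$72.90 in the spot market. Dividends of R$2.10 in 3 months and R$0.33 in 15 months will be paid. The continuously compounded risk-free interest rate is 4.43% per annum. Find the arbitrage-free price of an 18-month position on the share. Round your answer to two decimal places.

R$75.36

PV(dividends) I = 2.10·e^(−0.0443·3/12) + 0.33·e^(−0.0443·15/12)
I = 2.0769 + 0.3122 = 2.3891
F = (S − I)·e^(rT) = (72.90 − 2.3891) · e^(0.0443·18/12)
= 70.5109 · e^0.066450 = 70.5109 × 1.068708 = R$75.36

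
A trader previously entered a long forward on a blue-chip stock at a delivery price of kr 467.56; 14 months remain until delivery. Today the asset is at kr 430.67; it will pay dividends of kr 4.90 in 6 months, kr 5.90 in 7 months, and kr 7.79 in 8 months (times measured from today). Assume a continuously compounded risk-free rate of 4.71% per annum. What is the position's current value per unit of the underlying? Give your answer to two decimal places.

-kr 29.97

PV(remaining dividends) I = 4.90·e^(−0.0471·6/12) + 5.90·e^(−0.0471·7/12) + 7.79·e^(−0.0471·8/12) = 18.0753
Current forward F = (S − I)·e^(rT) = (430.67 − 18.0753)·e^(0.0471·14/12) = 412.5947 × 1.056488 = 435.9013
Value (long) = (F − K)·e^(−rT) = (435.9013 − 467.56) × 0.946532 = -29.9660
Value = -kr 29.97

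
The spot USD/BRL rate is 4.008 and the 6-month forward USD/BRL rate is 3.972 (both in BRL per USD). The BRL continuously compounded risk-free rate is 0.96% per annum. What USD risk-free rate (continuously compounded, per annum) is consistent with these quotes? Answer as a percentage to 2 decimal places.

2.76%

F = S·e^((r_BRL − r_USD)T) ⇒ r_USD = r_BRL − ln(F/S)/T
ln(3.972/4.008) = -0.009023; /(6/12) = -0.018046
r_USD = 0.0096 + 0.018046 = 0.027646
r_USD = 2.76%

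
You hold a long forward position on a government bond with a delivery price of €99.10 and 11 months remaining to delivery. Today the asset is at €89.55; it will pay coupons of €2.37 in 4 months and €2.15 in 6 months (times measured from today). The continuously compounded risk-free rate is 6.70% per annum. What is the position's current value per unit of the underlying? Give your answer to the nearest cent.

PV(remaining coupons) I = 2.37·e^(−0.0670·4/12) + 2.15·e^(−0.0670·6/12) = 4.3968
Current forward F = (S − I)·e^(rT) = (89.55 − 4.3968)·e^(0.0670·11/12) = 85.1532 × 1.063342 = 90.5470
Value (long) = (F − K)·e^(−rT) = (90.5470 − 99.10) × 0.940431 = -8.0435
Value = -€8.04

-€8.04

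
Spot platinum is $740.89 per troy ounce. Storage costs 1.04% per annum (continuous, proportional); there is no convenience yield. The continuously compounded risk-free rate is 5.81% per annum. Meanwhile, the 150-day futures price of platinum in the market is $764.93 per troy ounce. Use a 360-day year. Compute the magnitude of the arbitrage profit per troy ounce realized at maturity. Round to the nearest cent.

$2.59 per troy ounce

Fair futures: F* = S·e^(carry·T), with carry = (r + u) = 0.0581 + 0.0104 = 0.0685
F* = 740.89 · e^(0.0685 × 150/360) = 740.89 · e^0.028542 = 740.89 × 1.028953 = $762.3410
Market $764.93 > fair $762.3410: forward overpriced → cash-and-carry (buy spot, short the forward).
At maturity, profit = |F_mkt − F*| = |764.93 − 762.3410| = $2.59 per troy ounce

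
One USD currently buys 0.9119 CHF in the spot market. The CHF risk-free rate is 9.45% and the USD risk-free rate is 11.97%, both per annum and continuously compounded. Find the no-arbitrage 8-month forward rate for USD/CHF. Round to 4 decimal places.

F = S·e^((r_CHF − r_USD)T) = 0.9119 · e^((0.0945 − 0.1197) × 8/12)
= 0.9119 · e^-0.016800 = 0.9119 × 0.983340
F = 0.8967 CHF per USD

0.8967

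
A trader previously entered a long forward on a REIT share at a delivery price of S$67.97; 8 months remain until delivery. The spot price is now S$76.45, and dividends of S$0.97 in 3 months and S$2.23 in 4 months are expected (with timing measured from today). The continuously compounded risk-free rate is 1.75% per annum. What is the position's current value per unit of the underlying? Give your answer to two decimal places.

S$6.09

PV(remaining dividends) I = 0.97·e^(−0.0175·3/12) + 2.23·e^(−0.0175·4/12) = 3.1828
Current forward F = (S − I)·e^(rT) = (76.45 − 3.1828)·e^(0.0175·8/12) = 73.2672 × 1.011735 = 74.1270
Value (long) = (F − K)·e^(−rT) = (74.1270 − 67.97) × 0.988401 = 6.0856
Value = S$6.09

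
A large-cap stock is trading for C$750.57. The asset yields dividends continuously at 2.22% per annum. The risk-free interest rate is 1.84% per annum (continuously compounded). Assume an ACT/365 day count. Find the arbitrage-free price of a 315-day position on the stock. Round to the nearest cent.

F = S·e^((r − q)T) = 750.57 · e^((0.0184 − 0.0222) × 315/365)
= 750.57 · e^-0.003279 = 750.57 × 0.996726
F = C$748.11

C$748.11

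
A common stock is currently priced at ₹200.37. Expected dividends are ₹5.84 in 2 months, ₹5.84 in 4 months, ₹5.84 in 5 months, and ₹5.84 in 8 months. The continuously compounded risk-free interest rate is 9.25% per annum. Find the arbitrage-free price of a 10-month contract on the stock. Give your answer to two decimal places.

PV(dividends) I = 5.84·e^(−0.0925·2/12) + 5.84·e^(−0.0925·4/12) + 5.84·e^(−0.0925·5/12) + 5.84·e^(−0.0925·8/12)
I = 5.7507 + 5.6627 + 5.6192 + 5.4907 = 22.5233
F = (S − I)·e^(rT) = (200.37 − 22.5233) · e^(0.0925·10/12)
= 177.8467 · e^0.077083 = 177.8467 × 1.080132 = ₹192.10

₹192.10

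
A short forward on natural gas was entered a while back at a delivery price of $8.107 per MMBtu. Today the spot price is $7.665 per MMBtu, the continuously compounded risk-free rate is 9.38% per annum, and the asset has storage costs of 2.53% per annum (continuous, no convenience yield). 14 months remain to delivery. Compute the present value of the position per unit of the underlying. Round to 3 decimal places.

Current fair forward for the remaining 14 months: F = S·e^((r + u)·T), (r + u) = 0.0938 + 0.0253 = 0.1191
F = 7.665 · e^(0.1191 × 14/12) = 7.665 × 1.149067 = 8.8076
Value of long forward = (F − K)·e^(−rT) = (8.8076 − 8.107) · e^(−0.0938·14/12)
= 0.7006 × 0.896342 = 0.628
Short position value = −(long value) = -$0.628

-$0.628 per MMBtu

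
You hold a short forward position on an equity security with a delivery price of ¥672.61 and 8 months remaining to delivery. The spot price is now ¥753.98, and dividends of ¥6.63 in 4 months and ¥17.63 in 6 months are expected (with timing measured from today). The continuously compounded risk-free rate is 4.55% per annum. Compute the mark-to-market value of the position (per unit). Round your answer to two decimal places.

PV(remaining dividends) I = 6.63·e^(−0.0455·4/12) + 17.63·e^(−0.0455·6/12) = 23.7636
Current forward F = (S − I)·e^(rT) = (753.98 − 23.7636)·e^(0.0455·8/12) = 730.2164 × 1.030798 = 752.7056
Value (long) = (F − K)·e^(−rT) = (752.7056 − 672.61) × 0.970122 = 77.7025
Short position value = −(long value) = -¥77.70

-¥77.70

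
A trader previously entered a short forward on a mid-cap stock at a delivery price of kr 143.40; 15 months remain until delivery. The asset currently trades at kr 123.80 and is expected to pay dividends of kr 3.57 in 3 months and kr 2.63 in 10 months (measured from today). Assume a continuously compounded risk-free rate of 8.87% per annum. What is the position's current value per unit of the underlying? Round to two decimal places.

PV(remaining dividends) I = 3.57·e^(−0.0887·3/12) + 2.63·e^(−0.0887·10/12) = 5.9343
Current forward F = (S − I)·e^(rT) = (123.80 − 5.9343)·e^(0.0887·15/12) = 117.8657 × 1.117255 = 131.6860
Value (long) = (F − K)·e^(−rT) = (131.6860 − 143.40) × 0.895051 = -10.4846
Short position value = −(long value) = kr 10.48

kr 10.48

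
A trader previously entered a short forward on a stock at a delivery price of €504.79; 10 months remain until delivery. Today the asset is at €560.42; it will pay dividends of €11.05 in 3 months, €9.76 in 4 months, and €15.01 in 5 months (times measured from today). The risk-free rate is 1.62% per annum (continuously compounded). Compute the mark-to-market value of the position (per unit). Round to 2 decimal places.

-€26.78

PV(remaining dividends) I = 11.05·e^(−0.0162·3/12) + 9.76·e^(−0.0162·4/12) + 15.01·e^(−0.0162·5/12) = 35.6218
Current forward F = (S − I)·e^(rT) = (560.42 − 35.6218)·e^(0.0162·10/12) = 524.7982 × 1.013592 = 531.9313
Value (long) = (F − K)·e^(−rT) = (531.9313 − 504.79) × 0.986591 = 26.7774
Short position value = −(long value) = -€26.78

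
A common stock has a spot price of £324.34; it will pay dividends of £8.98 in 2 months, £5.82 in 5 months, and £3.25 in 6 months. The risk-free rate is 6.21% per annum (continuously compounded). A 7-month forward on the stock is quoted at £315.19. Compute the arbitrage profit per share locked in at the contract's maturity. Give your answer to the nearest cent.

PV(dividends) I = 8.98·e^(−0.0621·2/12) + 5.82·e^(−0.0621·5/12) + 3.25·e^(−0.0621·6/12) = 17.7095
Fair forward F* = (S − I)·e^(rT) = (324.34 − 17.7095)·e^0.036225 = 306.6305 × 1.036889 = 317.9418
Market £315.19 < fair 317.9418: forward underpriced → reverse cash-and-carry (short the stock, invest proceeds at r, pay the dividends, go long the forward).
Profit at T = |F_mkt − F*| = |315.19 − 317.9418| = £2.75 per share

£2.75 per share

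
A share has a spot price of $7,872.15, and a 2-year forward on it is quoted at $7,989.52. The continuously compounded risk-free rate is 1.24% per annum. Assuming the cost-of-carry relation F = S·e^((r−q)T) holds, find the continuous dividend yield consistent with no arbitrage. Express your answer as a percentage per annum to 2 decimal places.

From F = S·e^((r−q)T): (r − q) = ln(F/S)/T
ln(7989.52/7872.15) = ln(1.014910) = 0.014800
(r − q) = 0.014800 / (2) = 0.007400
q = r − ln(F/S)/T = 0.0124 − 0.007400 = 0.005000
q = 0.50%

0.50%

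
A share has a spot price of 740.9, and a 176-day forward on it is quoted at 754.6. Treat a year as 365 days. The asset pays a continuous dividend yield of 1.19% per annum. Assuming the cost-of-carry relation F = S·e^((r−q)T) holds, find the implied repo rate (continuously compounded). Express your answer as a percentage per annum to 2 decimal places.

From F = S·e^((r−q)T): (r − q) = ln(F/S)/T
ln(754.6/740.9) = ln(1.018491) = 0.018322
(r − q) = 0.018322 / (176/365) = 0.037997
r = ln(F/S)/T + q = 0.037997 + 0.0119 = 0.049897
r = 4.99%

4.99%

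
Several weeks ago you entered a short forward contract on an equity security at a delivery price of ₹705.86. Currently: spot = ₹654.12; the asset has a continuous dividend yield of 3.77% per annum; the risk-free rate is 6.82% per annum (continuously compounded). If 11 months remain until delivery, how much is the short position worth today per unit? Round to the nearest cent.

₹31.18

Current fair forward for the remaining 11 months: F = S·e^((r − q)·T), (r − q) = 0.0682 − 0.0377 = 0.0305
F = 654.12 · e^(0.0305 × 11/12) = 654.12 × 1.028353 = 672.6663
Value of long forward = (F − K)·e^(−rT) = (672.6663 − 705.86) · e^(−0.0682·11/12)
= -33.1937 × 0.939397 = -31.18
Short position value = −(long value) = ₹31.18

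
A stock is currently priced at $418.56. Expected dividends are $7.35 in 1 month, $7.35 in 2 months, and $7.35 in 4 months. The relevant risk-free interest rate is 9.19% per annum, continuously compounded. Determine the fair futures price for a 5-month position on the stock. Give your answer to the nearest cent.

$412.39

PV(dividends) I = 7.35·e^(−0.0919·1/12) + 7.35·e^(−0.0919·2/12) + 7.35·e^(−0.0919·4/12)
I = 7.2939 + 7.2383 + 7.1283 = 21.6605
F = (S − I)·e^(rT) = (418.56 − 21.6605) · e^(0.0919·5/12)
= 396.8995 · e^0.038292 = 396.8995 × 1.039035 = $412.39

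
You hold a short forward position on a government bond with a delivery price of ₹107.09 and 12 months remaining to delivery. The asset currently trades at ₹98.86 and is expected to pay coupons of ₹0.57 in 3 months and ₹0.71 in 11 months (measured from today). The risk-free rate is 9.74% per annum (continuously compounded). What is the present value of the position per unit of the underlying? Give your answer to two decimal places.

PV(remaining coupons) I = 0.57·e^(−0.0974·3/12) + 0.71·e^(−0.0974·11/12) = 1.2056
Current forward F = (S − I)·e^(rT) = (98.86 − 1.2056)·e^(0.0974·12/12) = 97.6544 × 1.102301 = 107.6445
Value (long) = (F − K)·e^(−rT) = (107.6445 − 107.09) × 0.907193 = 0.5030
Short position value = −(long value) = -₹0.50

-₹0.50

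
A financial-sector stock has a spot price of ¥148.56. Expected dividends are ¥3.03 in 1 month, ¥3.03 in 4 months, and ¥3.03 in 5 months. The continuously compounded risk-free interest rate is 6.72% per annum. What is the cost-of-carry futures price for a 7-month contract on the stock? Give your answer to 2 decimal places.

¥145.22

PV(dividends) I = 3.03·e^(−0.0672·1/12) + 3.03·e^(−0.0672·4/12) + 3.03·e^(−0.0672·5/12)
I = 3.0131 + 2.9629 + 2.9463 = 8.9223
F = (S − I)·e^(rT) = (148.56 − 8.9223) · e^(0.0672·7/12)
= 139.6377 · e^0.039200 = 139.6377 × 1.039978 = ¥145.22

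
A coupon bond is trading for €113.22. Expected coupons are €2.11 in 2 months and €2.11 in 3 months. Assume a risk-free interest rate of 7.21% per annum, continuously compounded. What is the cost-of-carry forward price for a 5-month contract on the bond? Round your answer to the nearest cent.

PV(coupons) I = 2.11·e^(−0.0721·2/12) + 2.11·e^(−0.0721·3/12)
I = 2.0848 + 2.0723 = 4.1571
F = (S − I)·e^(rT) = (113.22 − 4.1571) · e^(0.0721·5/12)
= 109.0629 · e^0.030042 = 109.0629 × 1.030498 = €112.39

€112.39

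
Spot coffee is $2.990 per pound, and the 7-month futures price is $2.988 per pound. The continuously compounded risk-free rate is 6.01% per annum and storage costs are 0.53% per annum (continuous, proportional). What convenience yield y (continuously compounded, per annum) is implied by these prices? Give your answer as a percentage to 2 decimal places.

6.65%

F = S·e^((r+u−y)T) ⇒ (r+u−y) = ln(F/S)/T
ln(2.988/2.990) = -0.000669; /T ⇒ -0.001147
y = r + u − ln(F/S)/T = 0.0601 + 0.0053 + 0.001147 = 0.066547
y = 6.65%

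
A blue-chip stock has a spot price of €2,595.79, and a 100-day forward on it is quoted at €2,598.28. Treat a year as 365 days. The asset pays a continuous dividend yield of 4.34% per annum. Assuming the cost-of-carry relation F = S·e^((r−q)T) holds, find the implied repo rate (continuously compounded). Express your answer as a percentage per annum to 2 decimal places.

4.69%

From F = S·e^((r−q)T): (r − q) = ln(F/S)/T
ln(2598.28/2595.79) = ln(1.000959) = 0.000959
(r − q) = 0.000959 / (100/365) = 0.003500
r = ln(F/S)/T + q = 0.003500 + 0.0434 = 0.046900
r = 4.69%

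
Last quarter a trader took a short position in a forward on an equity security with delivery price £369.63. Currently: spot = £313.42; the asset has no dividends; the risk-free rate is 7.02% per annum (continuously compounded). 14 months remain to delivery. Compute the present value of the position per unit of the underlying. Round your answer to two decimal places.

£27.14

Current fair forward for the remaining 14 months: F = S·e^(r·T), r = 0.0702
F = 313.42 · e^(0.0702 × 14/12) = 313.42 × 1.085347 = 340.1695
Value of long forward = (F − K)·e^(−rT) = (340.1695 − 369.63) · e^(−0.0702·14/12)
= -29.4605 × 0.921364 = -27.14
Short position value = −(long value) = £27.14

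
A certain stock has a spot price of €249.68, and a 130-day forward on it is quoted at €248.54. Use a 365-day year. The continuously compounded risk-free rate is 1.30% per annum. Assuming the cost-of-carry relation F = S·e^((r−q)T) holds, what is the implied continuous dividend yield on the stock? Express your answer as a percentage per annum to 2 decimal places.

2.58%

From F = S·e^((r−q)T): (r − q) = ln(F/S)/T
ln(248.54/249.68) = ln(0.995434) = -0.004576
(r − q) = -0.004576 / (130/365) = -0.012848
q = r − ln(F/S)/T = 0.0130 + 0.012848 = 0.025848
q = 2.58%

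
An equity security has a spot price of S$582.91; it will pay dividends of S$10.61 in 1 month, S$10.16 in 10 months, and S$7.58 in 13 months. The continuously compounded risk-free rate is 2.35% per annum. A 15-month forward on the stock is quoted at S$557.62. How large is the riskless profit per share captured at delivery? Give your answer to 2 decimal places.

S$13.89 per share

PV(dividends) I = 10.61·e^(−0.0235·1/12) + 10.16·e^(−0.0235·10/12) + 7.58·e^(−0.0235·13/12) = 27.9417
Fair forward F* = (S − I)·e^(rT) = (582.91 − 27.9417)·e^0.029375 = 554.9683 × 1.029811 = 571.5125
Market S$557.62 < fair 571.5125: forward underpriced → reverse cash-and-carry (short the stock, invest proceeds at r, pay the dividends, go long the forward).
Profit at T = |F_mkt − F*| = |557.62 − 571.5125| = S$13.89 per share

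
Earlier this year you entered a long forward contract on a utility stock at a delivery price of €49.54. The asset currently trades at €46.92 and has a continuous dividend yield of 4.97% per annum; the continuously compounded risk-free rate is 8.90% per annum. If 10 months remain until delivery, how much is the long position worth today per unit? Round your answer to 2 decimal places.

Current fair forward for the remaining 10 months: F = S·e^((r − q)·T), (r − q) = 0.0890 − 0.0497 = 0.0393
F = 46.92 · e^(0.0393 × 10/12) = 46.92 × 1.033292 = 48.4821
Value of long forward = (F − K)·e^(−rT) = (48.4821 − 49.54) · e^(−0.0890·10/12)
= -1.0579 × 0.928517 = -0.98

-€0.98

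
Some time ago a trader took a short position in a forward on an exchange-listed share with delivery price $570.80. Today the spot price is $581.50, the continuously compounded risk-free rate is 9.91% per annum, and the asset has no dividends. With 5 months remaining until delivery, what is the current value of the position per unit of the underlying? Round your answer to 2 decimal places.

Current fair forward for the remaining 5 months: F = S·e^(r·T), r = 0.0991
F = 581.50 · e^(0.0991 × 5/12) = 581.50 × 1.042156 = 606.0137
Value of long forward = (F − K)·e^(−rT) = (606.0137 − 570.80) · e^(−0.0991·5/12)
= 35.2137 × 0.959549 = 33.79
Short position value = −(long value) = -$33.79

-$33.79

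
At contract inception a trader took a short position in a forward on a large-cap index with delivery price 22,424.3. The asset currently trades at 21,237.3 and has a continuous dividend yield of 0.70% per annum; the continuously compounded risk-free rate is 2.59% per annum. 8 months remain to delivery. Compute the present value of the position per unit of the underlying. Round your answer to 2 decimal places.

902.01

Current fair forward for the remaining 8 months: F = S·e^((r − q)·T), (r − q) = 0.0259 − 0.0070 = 0.0189
F = 21237.3 · e^(0.0189 × 8/12) = 21237.3 × 1.01267971 = 21506.5828
Value of long forward = (F − K)·e^(−rT) = (21506.5828 − 22424.3) · e^(−0.0259·8/12)
= -917.7172 × 0.98288155 = -902.01
Short position value = −(long value) = 902.01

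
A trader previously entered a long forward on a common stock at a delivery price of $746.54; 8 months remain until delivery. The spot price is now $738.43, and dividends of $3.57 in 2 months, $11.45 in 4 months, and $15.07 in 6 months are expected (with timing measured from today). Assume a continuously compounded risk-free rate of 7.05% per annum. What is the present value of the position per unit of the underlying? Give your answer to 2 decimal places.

-$3.09

PV(remaining dividends) I = 3.57·e^(−0.0705·2/12) + 11.45·e^(−0.0705·4/12) + 15.07·e^(−0.0705·6/12) = 29.2604
Current forward F = (S − I)·e^(rT) = (738.43 − 29.2604)·e^(0.0705·8/12) = 709.1696 × 1.048122 = 743.2963
Value (long) = (F − K)·e^(−rT) = (743.2963 − 746.54) × 0.954087 = -3.0948
Value = -$3.09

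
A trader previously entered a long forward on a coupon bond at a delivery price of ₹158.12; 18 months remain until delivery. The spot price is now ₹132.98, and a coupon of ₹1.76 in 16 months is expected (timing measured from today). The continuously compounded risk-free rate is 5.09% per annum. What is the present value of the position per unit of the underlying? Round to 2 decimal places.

PV(remaining coupons) I = 1.76·e^(−0.0509·16/12) = 1.6445
Current forward F = (S − I)·e^(rT) = (132.98 − 1.6445)·e^(0.0509·18/12) = 131.3355 × 1.079340 = 141.7557
Value (long) = (F − K)·e^(−rT) = (141.7557 − 158.12) × 0.926492 = -15.1614
Value = -₹15.16

-₹15.16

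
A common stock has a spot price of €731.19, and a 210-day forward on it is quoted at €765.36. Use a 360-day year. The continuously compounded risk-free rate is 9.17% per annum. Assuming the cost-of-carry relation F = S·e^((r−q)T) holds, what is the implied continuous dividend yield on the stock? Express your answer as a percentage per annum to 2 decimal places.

From F = S·e^((r−q)T): (r − q) = ln(F/S)/T
ln(765.36/731.19) = ln(1.046732) = 0.045673
(r − q) = 0.045673 / (210/360) = 0.078297
q = r − ln(F/S)/T = 0.0917 − 0.078297 = 0.013403
q = 1.34%

1.34%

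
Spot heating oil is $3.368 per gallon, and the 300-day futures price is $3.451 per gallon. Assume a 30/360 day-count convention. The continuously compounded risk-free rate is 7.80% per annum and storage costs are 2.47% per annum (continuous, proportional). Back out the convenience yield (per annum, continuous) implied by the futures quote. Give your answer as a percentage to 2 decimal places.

F = S·e^((r+u−y)T) ⇒ (r+u−y) = ln(F/S)/T
ln(3.451/3.368) = 0.024345; /T ⇒ 0.029214
y = r + u − ln(F/S)/T = 0.0780 + 0.0247 − 0.029214 = 0.073486
y = 7.35%

7.35%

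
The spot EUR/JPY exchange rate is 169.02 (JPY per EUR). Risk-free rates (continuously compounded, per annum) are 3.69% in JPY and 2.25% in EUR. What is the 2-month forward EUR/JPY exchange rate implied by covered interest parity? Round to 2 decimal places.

F = S·e^((r_JPY − r_EUR)T) = 169.02 · e^((0.0369 − 0.0225) × 2/12)
= 169.02 · e^0.002400 = 169.02 × 1.002403
F = 169.43 JPY per EUR

169.43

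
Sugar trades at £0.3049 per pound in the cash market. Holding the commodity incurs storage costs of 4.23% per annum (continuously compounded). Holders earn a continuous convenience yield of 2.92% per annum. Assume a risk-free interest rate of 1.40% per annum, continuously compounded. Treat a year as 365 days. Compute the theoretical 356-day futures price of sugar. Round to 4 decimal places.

£0.3131 per pound

Net carry = r + u − y = 0.0140 + 0.0423 − 0.0292 = 0.0271
F = S·e^((r+u−y)T) = 0.3049 · e^(0.0271 × 356/365) = 0.3049 · e^0.026432
= 0.3049 × 1.026784 = £0.3131 per pound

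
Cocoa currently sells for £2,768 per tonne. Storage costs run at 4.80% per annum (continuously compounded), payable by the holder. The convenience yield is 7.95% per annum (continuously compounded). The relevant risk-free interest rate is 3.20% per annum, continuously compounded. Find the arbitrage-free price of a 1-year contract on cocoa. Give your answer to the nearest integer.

£2,769 per tonne

Net carry = r + u − y = 0.0320 + 0.0480 − 0.0795 = 0.0005
F = S·e^((r+u−y)T) = 2768 · e^(0.0005 × 1) = 2768 · e^0.000500
= 2768 × 1.000500 = £2,769 per tonne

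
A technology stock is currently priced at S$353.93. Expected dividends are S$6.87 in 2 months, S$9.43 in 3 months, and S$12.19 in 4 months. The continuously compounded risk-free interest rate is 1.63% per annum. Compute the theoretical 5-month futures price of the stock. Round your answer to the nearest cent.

PV(dividends) I = 6.87·e^(−0.0163·2/12) + 9.43·e^(−0.0163·3/12) + 12.19·e^(−0.0163·4/12)
I = 6.8514 + 9.3917 + 12.1239 = 28.3670
F = (S − I)·e^(rT) = (353.93 − 28.3670) · e^(0.0163·5/12)
= 325.5630 · e^0.006792 = 325.5630 × 1.006815 = S$327.78

S$327.78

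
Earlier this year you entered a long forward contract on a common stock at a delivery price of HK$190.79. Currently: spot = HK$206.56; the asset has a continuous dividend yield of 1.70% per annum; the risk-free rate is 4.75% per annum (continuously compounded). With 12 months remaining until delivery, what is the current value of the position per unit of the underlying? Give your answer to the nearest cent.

Current fair forward for the remaining 12 months: F = S·e^((r − q)·T), (r − q) = 0.0475 − 0.0170 = 0.0305
F = 206.56 · e^(0.0305 × 12/12) = 206.56 × 1.030970 = 212.9572
Value of long forward = (F − K)·e^(−rT) = (212.9572 − 190.79) · e^(−0.0475·12/12)
= 22.1672 × 0.953610 = 21.14

HK$21.14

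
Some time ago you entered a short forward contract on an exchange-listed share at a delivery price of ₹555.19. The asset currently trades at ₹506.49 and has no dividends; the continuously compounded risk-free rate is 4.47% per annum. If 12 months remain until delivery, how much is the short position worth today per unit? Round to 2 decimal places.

₹24.43

Current fair forward for the remaining 12 months: F = S·e^(r·T), r = 0.0447
F = 506.49 · e^(0.0447 × 12/12) = 506.49 × 1.045714 = 529.6437
Value of long forward = (F − K)·e^(−rT) = (529.6437 − 555.19) · e^(−0.0447·12/12)
= -25.5463 × 0.956284 = -24.43
Short position value = −(long value) = ₹24.43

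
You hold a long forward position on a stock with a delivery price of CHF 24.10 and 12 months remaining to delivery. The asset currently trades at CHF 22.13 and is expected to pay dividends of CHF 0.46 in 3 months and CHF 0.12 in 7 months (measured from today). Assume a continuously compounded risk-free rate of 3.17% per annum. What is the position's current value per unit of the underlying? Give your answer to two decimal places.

-CHF 1.79

PV(remaining dividends) I = 0.46·e^(−0.0317·3/12) + 0.12·e^(−0.0317·7/12) = 0.5742
Current forward F = (S − I)·e^(rT) = (22.13 − 0.5742)·e^(0.0317·12/12) = 21.5558 × 1.032208 = 22.2501
Value (long) = (F − K)·e^(−rT) = (22.2501 − 24.10) × 0.968797 = -1.7922
Value = -CHF 1.79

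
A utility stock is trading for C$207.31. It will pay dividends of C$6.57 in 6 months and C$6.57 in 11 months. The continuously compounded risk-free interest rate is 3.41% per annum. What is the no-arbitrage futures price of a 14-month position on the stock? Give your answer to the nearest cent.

PV(dividends) I = 6.57·e^(−0.0341·6/12) + 6.57·e^(−0.0341·11/12)
I = 6.4589 + 6.3678 = 12.8267
F = (S − I)·e^(rT) = (207.31 − 12.8267) · e^(0.0341·14/12)
= 194.4833 · e^0.039783 = 194.4833 × 1.040585 = C$202.38

C$202.38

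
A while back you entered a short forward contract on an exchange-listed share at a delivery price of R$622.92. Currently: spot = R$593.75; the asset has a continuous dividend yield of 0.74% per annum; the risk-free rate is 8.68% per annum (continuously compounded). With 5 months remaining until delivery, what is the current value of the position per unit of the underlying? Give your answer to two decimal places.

R$8.87

Current fair forward for the remaining 5 months: F = S·e^((r − q)·T), (r − q) = 0.0868 − 0.0074 = 0.0794
F = 593.75 · e^(0.0794 × 5/12) = 593.75 × 1.033637 = 613.7220
Value of long forward = (F − K)·e^(−rT) = (613.7220 − 622.92) · e^(−0.0868·5/12)
= -9.1980 × 0.964480 = -8.87
Short position value = −(long value) = R$8.87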